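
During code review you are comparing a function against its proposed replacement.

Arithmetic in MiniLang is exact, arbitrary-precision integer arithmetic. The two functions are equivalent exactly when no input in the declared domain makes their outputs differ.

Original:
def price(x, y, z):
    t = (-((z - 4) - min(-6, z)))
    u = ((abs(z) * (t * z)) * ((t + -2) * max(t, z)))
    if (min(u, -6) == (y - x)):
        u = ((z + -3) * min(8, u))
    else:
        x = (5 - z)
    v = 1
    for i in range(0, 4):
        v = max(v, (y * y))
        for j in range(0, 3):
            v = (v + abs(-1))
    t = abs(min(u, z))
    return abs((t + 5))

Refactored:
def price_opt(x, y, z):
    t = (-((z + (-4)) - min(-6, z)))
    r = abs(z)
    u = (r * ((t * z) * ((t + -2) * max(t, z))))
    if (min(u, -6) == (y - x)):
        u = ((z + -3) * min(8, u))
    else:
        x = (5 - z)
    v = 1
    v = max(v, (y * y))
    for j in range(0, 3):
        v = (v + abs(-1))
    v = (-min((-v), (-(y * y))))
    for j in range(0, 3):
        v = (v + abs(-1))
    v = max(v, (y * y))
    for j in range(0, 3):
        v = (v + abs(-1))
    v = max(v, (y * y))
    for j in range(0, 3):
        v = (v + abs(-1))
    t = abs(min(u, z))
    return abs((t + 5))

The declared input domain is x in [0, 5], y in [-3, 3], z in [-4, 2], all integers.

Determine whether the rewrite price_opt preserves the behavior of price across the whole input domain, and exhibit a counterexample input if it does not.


Equivalent — the differences include loop structure differs, arithmetic usage differs, statement counts differ, local variable names differ, min/max/abs usage differs, constant usage differs, yet no declared input distinguishes the two.
Tracing x=4, y=-1, z=-4: price: t=2, then u=0, then (min(u, -6) == (y - x)) is false, then x=9, then v=1, then (i=0), then v=1, then (j=0), then v=2, then (j=1), then v=3, then (j=2), then v=4, then (i=1), then v=4, then (j=0), then v=5, then (j=1), then v=6, then (j=2), then v=7, then (i=2), then v=7, then (j=0), then v=8, then (j=1), then v=9, then (j=2), then v=10, then (i=3), then v=10, then (j=0), then v=11, then (j=1), then v=12, then (j=2), then v=13, then t=4, then returns 9 | price_opt: t=2, then r=4, then u=0, then (min(u, -6) == (y - x)) is false, then x=9, then v=1, then v=1, then (j=0), then v=2, then (j=1), then v=3, then (j=2), then v=4, then v=4, then (j=0), then v=5, then (j=1), then v=6, then (j=2), then v=7, then v=7, then (j=0), then v=8, then (j=1), then v=9, then (j=2), then v=10, then v=10, then (j=0), then v=11, then (j=1), then v=12, then (j=2), then v=13, then t=4, then returns 9 — matching result 9.
Sweeping the whole domain (294 inputs) finds no disagreement.
verdict: equivalent


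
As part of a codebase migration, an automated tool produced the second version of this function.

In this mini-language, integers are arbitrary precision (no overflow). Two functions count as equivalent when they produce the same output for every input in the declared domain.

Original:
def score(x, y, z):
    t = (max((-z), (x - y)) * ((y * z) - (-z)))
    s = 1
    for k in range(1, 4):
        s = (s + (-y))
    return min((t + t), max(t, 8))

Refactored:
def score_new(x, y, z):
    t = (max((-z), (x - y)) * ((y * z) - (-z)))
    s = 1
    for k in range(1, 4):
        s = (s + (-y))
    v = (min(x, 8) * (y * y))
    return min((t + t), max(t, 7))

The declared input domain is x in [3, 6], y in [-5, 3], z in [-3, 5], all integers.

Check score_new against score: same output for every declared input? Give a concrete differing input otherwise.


These are not equivalent — on x=3, y=-2, z=-1 the outputs split (8 vs 7).
score: t becomes 5; next s becomes 1; next at k=1:; next s becomes 3; next at k=2:; next s becomes 5; next at k=3:; next s becomes 7; next final value 8
score_new: t becomes 5; next s becomes 1; next at k=1:; next s becomes 3; next at k=2:; next s becomes 5; next at k=3:; next s becomes 7; next v becomes 12; next final value 7
verdict: not equivalent; witness: x=3, y=-2, z=-1


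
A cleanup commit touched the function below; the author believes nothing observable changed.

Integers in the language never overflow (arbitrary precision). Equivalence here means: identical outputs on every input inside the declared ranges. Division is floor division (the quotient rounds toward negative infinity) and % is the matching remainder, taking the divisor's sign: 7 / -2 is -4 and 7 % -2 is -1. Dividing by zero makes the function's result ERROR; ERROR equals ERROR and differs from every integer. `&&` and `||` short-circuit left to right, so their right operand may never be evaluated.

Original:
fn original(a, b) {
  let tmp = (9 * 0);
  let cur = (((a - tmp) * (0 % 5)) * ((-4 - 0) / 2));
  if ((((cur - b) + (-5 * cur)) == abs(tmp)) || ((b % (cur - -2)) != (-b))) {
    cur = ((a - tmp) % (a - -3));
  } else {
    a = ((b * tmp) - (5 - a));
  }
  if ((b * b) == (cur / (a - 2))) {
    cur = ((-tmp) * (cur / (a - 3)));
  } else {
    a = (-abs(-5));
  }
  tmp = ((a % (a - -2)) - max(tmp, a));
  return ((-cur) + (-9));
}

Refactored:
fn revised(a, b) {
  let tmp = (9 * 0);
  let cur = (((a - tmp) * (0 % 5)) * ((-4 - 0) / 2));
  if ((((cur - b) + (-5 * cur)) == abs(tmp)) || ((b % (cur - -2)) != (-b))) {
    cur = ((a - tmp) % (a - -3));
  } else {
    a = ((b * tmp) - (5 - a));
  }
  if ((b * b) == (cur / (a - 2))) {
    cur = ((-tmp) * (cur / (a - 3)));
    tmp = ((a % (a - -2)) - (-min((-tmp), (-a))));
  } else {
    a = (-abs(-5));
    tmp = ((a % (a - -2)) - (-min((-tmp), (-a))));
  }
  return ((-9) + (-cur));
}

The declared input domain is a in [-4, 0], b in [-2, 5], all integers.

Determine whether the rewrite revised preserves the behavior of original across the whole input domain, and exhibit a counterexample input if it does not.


Reading the diff, among the changes: statement counts differ; also min/max/abs usage differs; also constant usage differs; also arithmetic usage differs.
Spot check at a=-1, b=0 — original: tmp becomes 0; next cur becomes 0; next ((((cur - b) + (-5 * cur)) == abs(tmp)) || ((b % (cur - -2)) != (-b))) evaluates to true; next cur becomes 1; next ((b * b) == (cur / (a - 2))) evaluates to false; next a becomes -5; next tmp becomes -2; next final value -10. revised: tmp becomes 0; next cur becomes 0; next ((((cur - b) + (-5 * cur)) == abs(tmp)) || ((b % (cur - -2)) != (-b))) evaluates to true; next cur becomes 1; next ((b * b) == (cur / (a - 2))) evaluates to false; next a becomes -5; next tmp becomes -2; next final value -10. Both give -10.
Across all 40 domain points the two functions coincide.
verdict: equivalent


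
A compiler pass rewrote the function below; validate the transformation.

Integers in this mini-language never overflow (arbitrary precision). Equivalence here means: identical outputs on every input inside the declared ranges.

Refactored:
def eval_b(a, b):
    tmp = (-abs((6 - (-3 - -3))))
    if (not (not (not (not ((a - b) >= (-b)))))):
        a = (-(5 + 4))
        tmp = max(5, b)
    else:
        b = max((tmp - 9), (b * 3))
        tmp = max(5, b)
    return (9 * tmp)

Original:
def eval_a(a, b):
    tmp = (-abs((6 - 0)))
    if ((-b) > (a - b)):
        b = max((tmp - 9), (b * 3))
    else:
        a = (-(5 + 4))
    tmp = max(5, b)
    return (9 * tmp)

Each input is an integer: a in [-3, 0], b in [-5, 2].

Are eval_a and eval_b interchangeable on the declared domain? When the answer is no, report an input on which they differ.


Although boolean connective usage differs, comparison usage differs, min/max/abs usage differs, arithmetic usage differs, statement counts differ, constant usage differs, 32/32 inputs agree.
verdict: equivalent


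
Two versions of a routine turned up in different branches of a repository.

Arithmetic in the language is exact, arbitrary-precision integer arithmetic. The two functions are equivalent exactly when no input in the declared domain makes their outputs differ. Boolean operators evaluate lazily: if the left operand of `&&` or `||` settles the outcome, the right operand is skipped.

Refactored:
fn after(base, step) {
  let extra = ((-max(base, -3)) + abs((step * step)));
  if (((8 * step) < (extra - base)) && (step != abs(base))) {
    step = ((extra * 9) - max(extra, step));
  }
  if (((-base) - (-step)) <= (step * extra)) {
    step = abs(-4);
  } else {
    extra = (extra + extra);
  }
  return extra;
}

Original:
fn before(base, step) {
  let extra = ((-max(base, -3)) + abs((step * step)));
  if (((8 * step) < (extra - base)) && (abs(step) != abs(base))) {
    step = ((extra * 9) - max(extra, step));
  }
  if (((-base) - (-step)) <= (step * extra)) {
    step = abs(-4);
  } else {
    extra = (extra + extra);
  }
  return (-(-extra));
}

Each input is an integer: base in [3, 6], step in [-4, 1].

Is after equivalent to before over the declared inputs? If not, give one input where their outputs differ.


Take base=3, step=-3.
before: extra = 6; (((8 * step) < (extra - base)) && (abs(step) != abs(base))) -> false; (((-base) - (-step)) <= (step * extra)) -> false; extra = 12; return 12
after: extra = 6; (((8 * step) < (extra - base)) && (step != abs(base))) -> true; step = 48; (((-base) - (-step)) <= (step * extra)) -> true; step = 4; return 6
12 against 6: the behavior changed.
verdict: not equivalent; witness: base=3, step=-3


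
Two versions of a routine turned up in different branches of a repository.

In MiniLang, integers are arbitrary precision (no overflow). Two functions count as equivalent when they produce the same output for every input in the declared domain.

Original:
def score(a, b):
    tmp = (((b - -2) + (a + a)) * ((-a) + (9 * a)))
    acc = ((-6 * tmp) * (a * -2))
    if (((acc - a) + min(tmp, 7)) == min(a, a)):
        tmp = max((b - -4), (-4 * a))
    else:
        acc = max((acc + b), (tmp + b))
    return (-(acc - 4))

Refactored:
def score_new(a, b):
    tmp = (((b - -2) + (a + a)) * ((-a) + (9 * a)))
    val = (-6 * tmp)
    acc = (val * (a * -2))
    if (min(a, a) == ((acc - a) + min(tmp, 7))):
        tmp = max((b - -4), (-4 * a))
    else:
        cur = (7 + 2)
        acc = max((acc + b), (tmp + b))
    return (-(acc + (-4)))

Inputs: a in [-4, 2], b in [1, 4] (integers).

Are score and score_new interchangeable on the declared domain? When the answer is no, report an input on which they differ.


Equivalent — the differences include statement counts differ, plus arithmetic usage differs, plus local variable names differ, plus constant usage differs, yet no declared input distinguishes the two.
As a probe, take a=-3, b=1: score runs tmp := 72 | acc := -2592 | (((acc - a) + min(tmp, 7)) == min(a, a)): false | acc := 73 | result -69; score_new runs tmp := 72 | val := -432 | acc := -2592 | (min(a, a) == ((acc - a) + min(tmp, 7))): false | cur := 9 | acc := 73 | result -69; both end at -69.
Every one of the 28 inputs gives matching results.
verdict: equivalent


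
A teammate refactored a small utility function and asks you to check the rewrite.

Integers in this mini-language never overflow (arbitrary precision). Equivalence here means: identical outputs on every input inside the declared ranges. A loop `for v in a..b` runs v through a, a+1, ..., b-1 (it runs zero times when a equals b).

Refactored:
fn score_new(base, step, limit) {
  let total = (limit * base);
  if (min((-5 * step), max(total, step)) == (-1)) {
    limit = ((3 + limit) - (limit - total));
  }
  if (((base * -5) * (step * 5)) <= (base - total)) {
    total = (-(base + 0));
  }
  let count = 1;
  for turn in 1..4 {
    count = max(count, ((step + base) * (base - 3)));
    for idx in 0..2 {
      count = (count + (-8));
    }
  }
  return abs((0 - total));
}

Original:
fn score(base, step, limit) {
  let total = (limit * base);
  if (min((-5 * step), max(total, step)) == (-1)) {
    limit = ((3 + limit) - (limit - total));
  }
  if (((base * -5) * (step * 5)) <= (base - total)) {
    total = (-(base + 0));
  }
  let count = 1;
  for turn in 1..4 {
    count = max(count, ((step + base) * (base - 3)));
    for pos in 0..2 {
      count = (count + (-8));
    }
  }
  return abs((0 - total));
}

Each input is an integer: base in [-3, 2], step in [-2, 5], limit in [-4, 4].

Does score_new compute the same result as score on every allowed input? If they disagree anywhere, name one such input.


Changes here: local variable names differ; the full 432-point sweep finds no disagreement.
verdict: equivalent


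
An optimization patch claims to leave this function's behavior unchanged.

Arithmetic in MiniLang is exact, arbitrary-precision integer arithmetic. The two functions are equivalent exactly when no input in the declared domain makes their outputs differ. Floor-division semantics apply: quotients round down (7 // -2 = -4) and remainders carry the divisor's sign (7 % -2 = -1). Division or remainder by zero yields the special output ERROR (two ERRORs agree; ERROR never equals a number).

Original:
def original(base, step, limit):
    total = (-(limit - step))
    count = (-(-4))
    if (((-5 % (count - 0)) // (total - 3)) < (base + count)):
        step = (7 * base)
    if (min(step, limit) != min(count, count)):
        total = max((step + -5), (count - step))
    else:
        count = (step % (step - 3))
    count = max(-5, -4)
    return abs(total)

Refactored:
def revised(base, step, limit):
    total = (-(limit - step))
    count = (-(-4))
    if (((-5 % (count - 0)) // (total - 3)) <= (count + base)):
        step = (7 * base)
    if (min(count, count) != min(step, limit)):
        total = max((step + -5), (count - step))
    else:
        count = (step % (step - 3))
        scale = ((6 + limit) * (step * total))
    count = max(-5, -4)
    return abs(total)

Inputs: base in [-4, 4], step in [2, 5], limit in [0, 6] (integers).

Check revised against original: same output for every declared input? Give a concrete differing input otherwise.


These are not equivalent — on base=-3, step=5, limit=0 the outputs split (0 vs 25).
original: total becomes 5; next count becomes 4; next (((-5 % (count - 0)) // (total - 3)) < (base + count)) evaluates to false; next (min(step, limit) != min(count, count)) evaluates to true; next total becomes 0; next count becomes -4; next final value 0
revised: total becomes 5; next count becomes 4; next (((-5 % (count - 0)) // (total - 3)) <= (count + base)) evaluates to true; next step becomes -21; next (min(count, count) != min(step, limit)) evaluates to true; next total becomes 25; next count becomes -4; next final value 25
verdict: not equivalent; witness: base=-3, step=5, limit=0


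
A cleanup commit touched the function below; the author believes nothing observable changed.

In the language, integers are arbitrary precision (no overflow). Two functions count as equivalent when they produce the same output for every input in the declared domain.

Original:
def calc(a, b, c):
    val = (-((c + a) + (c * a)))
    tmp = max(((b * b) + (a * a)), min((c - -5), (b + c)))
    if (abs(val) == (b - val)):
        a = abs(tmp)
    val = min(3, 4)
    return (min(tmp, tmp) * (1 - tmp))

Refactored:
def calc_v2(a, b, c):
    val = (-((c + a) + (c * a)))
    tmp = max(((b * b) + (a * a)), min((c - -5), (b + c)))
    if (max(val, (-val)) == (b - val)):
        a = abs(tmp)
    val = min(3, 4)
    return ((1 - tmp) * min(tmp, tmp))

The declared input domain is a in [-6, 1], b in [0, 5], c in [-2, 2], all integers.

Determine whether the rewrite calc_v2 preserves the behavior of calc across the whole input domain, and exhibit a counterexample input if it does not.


The two versions differ — the changes include min/max/abs usage differs.
Tracing a=-1, b=3, c=2: calc: val=1, then tmp=10, then (abs(val) == (b - val)) is false, then val=3, then returns -90 | calc_v2: val=1, then tmp=10, then (max(val, (-val)) == (b - val)) is false, then val=3, then returns -90 — matching result -90.
An exhaustive pass over the 240 declared inputs shows identical outputs.
verdict: equivalent


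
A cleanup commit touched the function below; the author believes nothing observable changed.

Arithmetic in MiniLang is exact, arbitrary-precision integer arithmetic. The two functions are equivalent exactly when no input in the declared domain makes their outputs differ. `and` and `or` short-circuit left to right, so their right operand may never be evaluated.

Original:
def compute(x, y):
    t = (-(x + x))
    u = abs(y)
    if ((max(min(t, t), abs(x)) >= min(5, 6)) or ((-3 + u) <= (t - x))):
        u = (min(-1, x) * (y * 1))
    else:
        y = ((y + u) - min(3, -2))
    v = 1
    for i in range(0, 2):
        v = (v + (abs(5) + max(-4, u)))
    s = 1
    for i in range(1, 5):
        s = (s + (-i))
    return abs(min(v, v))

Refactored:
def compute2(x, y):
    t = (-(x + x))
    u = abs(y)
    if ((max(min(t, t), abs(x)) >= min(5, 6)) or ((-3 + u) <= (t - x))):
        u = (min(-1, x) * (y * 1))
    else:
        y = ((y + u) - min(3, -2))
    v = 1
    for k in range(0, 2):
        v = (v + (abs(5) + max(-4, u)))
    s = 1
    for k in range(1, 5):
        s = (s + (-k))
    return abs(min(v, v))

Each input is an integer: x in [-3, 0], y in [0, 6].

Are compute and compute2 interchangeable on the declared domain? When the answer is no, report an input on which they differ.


This is a faithful refactor — local variable names differ, but the computed results match everywhere.
Tracing x=-3, y=3: compute: t := 6 | u := 3 | ((max(min(t, t), abs(x)) >= min(5, 6)) or ((-3 + u) <= (t - x))): true | u := -9 | v := 1 | iter i=0: | v := 2 | iter i=1: | v := 3 | s := 1 | iter i=1: | s := 0 | iter i=2: | s := -2 | iter i=3: | s := -5 | iter i=4: | s := -9 | result 3 | compute2: t := 6 | u := 3 | ((max(min(t, t), abs(x)) >= min(5, 6)) or ((-3 + u) <= (t - x))): true | u := -9 | v := 1 | iter k=0: | v := 2 | iter k=1: | v := 3 | s := 1 | iter k=1: | s := 0 | iter k=2: | s := -2 | iter k=3: | s := -5 | iter k=4: | s := -9 | result 3 — matching result 3.
Checked all 28 inputs in the declared domain: the outputs agree on every one.
verdict: equivalent


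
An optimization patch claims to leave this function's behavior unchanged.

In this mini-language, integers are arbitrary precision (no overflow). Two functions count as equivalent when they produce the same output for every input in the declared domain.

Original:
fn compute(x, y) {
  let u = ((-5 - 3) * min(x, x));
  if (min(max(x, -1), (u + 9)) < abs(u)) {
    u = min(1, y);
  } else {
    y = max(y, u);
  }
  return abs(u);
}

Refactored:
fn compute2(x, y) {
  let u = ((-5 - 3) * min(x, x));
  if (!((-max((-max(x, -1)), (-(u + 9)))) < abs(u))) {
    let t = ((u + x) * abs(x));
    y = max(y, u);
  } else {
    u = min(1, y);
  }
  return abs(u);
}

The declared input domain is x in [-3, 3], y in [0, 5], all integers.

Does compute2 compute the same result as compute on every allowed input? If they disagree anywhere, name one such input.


Side by side, the visible changes include: statement counts differ; also min/max/abs usage differs; also boolean connective usage differs; also arithmetic usage differs; also local variable names differ.
Spot check at x=-2, y=0 — compute: u := 16 | (min(max(x, -1), (u + 9)) < abs(u)): true | u := 0 | result 0. compute2: u := 16 | (!((-max((-max(x, -1)), (-(u + 9)))) < abs(u))): false | u := 0 | result 0. Both give 0.
Sweeping the whole domain (42 inputs) finds no disagreement.
verdict: equivalent


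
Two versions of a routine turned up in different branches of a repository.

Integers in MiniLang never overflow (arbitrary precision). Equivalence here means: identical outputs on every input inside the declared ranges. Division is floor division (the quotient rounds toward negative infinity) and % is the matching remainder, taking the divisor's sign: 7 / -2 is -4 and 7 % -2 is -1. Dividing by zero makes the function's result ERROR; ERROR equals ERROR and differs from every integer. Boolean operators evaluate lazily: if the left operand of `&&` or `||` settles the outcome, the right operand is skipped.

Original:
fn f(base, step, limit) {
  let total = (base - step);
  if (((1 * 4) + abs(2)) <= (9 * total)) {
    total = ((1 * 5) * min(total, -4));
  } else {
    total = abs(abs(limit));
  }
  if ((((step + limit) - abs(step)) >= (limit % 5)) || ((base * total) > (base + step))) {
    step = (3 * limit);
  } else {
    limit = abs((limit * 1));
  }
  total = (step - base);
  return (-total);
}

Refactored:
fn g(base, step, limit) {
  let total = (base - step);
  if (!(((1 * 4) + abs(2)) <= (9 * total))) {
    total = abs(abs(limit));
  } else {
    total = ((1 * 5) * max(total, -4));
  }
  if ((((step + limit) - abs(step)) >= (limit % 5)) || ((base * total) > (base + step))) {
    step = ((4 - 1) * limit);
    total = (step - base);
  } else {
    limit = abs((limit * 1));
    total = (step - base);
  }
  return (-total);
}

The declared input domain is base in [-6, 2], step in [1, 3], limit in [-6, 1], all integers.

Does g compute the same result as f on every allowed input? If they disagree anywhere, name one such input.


Evaluate both at base=2, step=1, limit=-6.
f: total := 1 | (((1 * 4) + abs(2)) <= (9 * total)): true | total := -20 | ((((step + limit) - abs(step)) >= (limit % 5)) || ((base * total) > (base + step))): false | limit := 6 | total := -1 | result 1
g: total := 1 | (!(((1 * 4) + abs(2)) <= (9 * total))): false | total := 5 | ((((step + limit) - abs(step)) >= (limit % 5)) || ((base * total) > (base + step))): true | step := -18 | total := -20 | result 20
1 != 20, so the rewrite changes behavior.
verdict: not equivalent; witness: base=2, step=1, limit=-6


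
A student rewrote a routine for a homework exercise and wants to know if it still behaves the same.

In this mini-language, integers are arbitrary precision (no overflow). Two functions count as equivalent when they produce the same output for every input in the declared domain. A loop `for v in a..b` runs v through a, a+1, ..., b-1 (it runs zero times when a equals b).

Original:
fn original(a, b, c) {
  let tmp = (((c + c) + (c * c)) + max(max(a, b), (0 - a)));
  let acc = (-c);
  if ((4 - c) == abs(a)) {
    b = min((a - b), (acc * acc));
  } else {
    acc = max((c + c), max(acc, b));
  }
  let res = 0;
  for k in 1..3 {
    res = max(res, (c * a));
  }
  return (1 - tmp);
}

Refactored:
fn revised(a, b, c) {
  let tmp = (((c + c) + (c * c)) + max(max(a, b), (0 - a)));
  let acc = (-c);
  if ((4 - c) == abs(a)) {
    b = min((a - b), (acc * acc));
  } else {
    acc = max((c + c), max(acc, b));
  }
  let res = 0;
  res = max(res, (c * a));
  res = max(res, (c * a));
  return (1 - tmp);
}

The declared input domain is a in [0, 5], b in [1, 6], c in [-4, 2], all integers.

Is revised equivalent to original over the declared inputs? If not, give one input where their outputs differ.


The two versions differ — the changes include min/max/abs usage differs; and arithmetic usage differs; and local variable names differ; and loop structure differs.
One worked example (a=1, b=4, c=-1) — original: tmp := 3 | acc := 1 | ((4 - c) == abs(a)): false | acc := 4 | res := 0 | iter k=1: | res := 0 | iter k=2: | res := 0 | result -2; revised: tmp := 3 | acc := 1 | ((4 - c) == abs(a)): false | acc := 4 | res := 0 | res := 0 | res := 0 | result -2; agreement on -2.
Checked all 252 inputs in the declared domain: the outputs agree on every one.
verdict: equivalent


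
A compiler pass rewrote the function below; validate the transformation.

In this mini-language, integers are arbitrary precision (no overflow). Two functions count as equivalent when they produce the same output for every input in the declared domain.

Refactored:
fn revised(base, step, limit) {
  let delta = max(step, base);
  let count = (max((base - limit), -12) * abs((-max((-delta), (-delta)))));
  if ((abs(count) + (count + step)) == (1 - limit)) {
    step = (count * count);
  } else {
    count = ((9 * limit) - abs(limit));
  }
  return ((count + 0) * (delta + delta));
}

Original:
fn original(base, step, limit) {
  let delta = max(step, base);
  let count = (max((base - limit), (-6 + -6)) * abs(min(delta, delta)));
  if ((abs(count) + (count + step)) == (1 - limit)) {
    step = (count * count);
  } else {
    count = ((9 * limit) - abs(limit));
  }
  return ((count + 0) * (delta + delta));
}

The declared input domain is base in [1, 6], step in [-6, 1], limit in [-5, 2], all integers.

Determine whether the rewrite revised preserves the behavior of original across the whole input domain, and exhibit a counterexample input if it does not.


Changes here: arithmetic usage differs; min/max/abs usage differs; constant usage differs; the full 384-point sweep finds no disagreement.
verdict: equivalent


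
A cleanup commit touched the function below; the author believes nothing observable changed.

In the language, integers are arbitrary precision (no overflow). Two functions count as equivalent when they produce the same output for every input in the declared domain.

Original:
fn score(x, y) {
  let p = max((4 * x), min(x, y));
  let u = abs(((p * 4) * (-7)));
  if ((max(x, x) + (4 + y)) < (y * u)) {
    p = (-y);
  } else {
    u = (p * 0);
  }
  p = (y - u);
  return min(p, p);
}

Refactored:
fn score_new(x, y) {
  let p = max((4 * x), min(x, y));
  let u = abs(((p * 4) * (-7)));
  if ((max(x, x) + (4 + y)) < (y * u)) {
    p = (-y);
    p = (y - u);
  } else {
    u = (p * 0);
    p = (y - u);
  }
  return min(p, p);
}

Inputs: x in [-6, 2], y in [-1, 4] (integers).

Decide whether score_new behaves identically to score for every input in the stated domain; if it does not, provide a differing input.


Reading the diff, among the changes: statement counts differ, and arithmetic usage differs.
Spot check at x=-2, y=4 — score: p := -2 | u := 56 | ((max(x, x) + (4 + y)) < (y * u)): true | p := -4 | p := -52 | result -52. score_new: p := -2 | u := 56 | ((max(x, x) + (4 + y)) < (y * u)): true | p := -4 | p := -52 | result -52. Both give -52.
Across all 54 domain points the two functions coincide.
verdict: equivalent


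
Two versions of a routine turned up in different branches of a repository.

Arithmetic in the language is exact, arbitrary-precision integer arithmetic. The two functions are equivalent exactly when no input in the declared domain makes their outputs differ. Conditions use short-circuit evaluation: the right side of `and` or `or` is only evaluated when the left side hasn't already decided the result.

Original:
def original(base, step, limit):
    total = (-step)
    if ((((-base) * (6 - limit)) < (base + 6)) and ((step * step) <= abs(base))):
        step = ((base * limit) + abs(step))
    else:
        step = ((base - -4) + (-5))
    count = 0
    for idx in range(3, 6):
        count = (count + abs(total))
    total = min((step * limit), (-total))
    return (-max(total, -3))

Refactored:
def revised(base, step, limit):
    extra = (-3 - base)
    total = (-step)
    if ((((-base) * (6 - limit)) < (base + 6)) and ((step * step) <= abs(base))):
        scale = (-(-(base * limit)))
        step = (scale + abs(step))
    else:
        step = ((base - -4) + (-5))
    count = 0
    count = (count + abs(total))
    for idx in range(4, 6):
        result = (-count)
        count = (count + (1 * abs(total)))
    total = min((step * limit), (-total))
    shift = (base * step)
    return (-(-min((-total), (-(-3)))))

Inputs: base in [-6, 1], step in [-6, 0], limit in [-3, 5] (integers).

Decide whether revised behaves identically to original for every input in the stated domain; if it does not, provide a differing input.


This is a faithful refactor — statement counts differ; and loop structure differs; and constant usage differs; and local variable names differ; and min/max/abs usage differs; and arithmetic usage differs, but the computed results match everywhere.
Tracing base=1, step=-6, limit=-2: original: total becomes 6; next ((((-base) * (6 - limit)) < (base + 6)) and ((step * step) <= abs(base))) evaluates to false; next step becomes 0; next count becomes 0; next at idx=3:; next count becomes 6; next at idx=4:; next count becomes 12; next at idx=5:; next count becomes 18; next total becomes -6; next final value 3 | revised: extra becomes -4; next total becomes 6; next ((((-base) * (6 - limit)) < (base + 6)) and ((step * step) <= abs(base))) evaluates to false; next step becomes 0; next count becomes 0; next count becomes 6; next at idx=4:; next result becomes -6; next count becomes 12; next at idx=5:; next result becomes -12; next count becomes 18; next total becomes -6; next shift becomes 0; next final value 3 — matching result 3.
Checked all 504 inputs in the declared domain: the outputs agree on every one.
verdict: equivalent


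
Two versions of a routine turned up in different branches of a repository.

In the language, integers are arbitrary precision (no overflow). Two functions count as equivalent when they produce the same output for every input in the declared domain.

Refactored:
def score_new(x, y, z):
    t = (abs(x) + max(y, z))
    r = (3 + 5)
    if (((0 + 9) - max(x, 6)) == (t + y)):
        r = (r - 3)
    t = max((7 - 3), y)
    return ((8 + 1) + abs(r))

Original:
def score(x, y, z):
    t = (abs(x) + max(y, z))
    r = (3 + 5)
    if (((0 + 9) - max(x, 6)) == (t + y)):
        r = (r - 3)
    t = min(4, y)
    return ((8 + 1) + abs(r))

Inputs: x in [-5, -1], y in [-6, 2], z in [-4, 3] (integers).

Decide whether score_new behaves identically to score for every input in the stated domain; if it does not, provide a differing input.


There is a behavioral-looking edit here, yet the outcome never shifts on this domain; all 360 inputs agree.
verdict: equivalent


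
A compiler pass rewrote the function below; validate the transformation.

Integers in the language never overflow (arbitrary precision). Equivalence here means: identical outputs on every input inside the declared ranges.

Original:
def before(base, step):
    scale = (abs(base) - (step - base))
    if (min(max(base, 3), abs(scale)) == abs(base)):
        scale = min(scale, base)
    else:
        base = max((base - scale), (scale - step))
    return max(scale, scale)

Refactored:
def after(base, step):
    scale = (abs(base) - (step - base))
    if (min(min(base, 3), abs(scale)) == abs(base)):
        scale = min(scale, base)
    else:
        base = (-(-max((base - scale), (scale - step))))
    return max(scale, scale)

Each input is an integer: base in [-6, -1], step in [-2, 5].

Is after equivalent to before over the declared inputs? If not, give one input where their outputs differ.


Run the pair on base=-2, step=-2.
before: scale=2, then (min(max(base, 3), abs(scale)) == abs(base)) is true, then scale=-2, then returns -2
after: scale=2, then (min(min(base, 3), abs(scale)) == abs(base)) is false, then base=4, then returns 2
-2 against 2: the behavior changed.
verdict: not equivalent; witness: base=-2, step=-2


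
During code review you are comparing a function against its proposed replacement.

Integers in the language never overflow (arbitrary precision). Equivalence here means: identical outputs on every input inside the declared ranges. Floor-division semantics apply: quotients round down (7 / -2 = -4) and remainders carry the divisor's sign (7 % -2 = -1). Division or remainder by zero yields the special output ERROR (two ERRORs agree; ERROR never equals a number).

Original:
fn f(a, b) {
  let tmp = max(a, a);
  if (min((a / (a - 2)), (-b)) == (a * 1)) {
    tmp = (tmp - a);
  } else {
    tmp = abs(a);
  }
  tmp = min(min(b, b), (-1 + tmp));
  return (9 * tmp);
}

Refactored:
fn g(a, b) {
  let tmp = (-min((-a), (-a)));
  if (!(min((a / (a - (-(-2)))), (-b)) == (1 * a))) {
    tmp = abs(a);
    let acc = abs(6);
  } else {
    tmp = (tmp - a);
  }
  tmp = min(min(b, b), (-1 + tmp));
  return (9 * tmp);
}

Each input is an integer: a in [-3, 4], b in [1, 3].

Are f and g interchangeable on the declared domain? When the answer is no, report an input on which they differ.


Differences: constant usage differs; also boolean connective usage differs; also min/max/abs usage differs; also local variable names differ; also statement counts differ — yet all 24 inputs agree.
verdict: equivalent


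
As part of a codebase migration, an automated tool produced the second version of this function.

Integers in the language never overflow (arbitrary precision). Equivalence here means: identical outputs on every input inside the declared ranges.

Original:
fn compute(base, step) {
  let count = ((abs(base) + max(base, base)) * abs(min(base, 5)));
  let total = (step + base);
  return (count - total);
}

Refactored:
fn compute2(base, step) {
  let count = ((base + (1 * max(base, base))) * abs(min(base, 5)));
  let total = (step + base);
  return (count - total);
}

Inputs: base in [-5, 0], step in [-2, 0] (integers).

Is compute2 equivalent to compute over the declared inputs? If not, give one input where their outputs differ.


These are not equivalent — on base=-5, step=-2 the outputs split (7 vs -43).
compute: count becomes 0; next total becomes -7; next final value 7
compute2: count becomes -50; next total becomes -7; next final value -43
verdict: not equivalent; witness: base=-5, step=-2


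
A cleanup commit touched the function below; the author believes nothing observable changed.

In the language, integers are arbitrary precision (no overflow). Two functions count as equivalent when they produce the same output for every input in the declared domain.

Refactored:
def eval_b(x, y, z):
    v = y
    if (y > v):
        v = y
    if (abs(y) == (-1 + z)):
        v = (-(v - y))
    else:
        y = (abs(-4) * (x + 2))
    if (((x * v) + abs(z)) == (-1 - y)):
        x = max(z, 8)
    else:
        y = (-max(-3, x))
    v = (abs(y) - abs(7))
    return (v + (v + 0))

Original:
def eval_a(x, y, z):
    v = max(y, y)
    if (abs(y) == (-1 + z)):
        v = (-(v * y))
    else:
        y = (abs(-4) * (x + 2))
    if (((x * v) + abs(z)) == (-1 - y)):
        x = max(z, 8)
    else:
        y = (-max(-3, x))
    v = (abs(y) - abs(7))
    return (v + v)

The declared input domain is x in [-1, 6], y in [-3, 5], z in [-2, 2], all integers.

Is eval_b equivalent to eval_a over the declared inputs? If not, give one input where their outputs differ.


Try x=2, y=-1, z=2.
eval_a: v := -1 | (abs(y) == (-1 + z)): true | v := -1 | (((x * v) + abs(z)) == (-1 - y)): true | x := 8 | v := -6 | result -12
eval_b: v := -1 | (y > v): false | (abs(y) == (-1 + z)): true | v := 0 | (((x * v) + abs(z)) == (-1 - y)): false | y := -2 | v := -5 | result -10
-12 != -10, so the rewrite changes behavior.
verdict: not equivalent; witness: x=2, y=-1, z=2


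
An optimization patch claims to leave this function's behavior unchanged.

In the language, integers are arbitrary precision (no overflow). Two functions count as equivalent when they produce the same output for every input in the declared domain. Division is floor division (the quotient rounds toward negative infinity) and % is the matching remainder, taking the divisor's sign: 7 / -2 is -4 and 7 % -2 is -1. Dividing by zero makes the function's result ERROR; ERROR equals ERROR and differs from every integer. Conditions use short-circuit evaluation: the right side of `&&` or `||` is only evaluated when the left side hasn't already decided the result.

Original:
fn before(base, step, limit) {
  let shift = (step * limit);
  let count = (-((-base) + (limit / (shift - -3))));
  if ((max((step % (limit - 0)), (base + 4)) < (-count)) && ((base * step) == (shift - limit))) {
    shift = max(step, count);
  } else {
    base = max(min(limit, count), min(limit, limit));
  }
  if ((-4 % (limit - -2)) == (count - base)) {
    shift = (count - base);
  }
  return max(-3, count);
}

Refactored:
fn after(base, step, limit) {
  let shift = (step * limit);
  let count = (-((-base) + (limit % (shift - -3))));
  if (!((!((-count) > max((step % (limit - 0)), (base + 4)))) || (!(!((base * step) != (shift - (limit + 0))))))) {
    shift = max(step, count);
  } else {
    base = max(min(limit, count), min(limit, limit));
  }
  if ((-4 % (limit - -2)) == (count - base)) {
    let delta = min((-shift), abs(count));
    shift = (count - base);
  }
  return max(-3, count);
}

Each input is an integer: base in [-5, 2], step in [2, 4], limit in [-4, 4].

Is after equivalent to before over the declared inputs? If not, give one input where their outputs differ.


These are not equivalent — on base=-5, step=2, limit=-4 the outputs split (-3 vs -1).
before: shift=-8, then count=-5, then ((max((step % (limit - 0)), (base + 4)) < (-count)) && ((base * step) == (shift - limit))) is false, then base=-4, then ((-4 % (limit - -2)) == (count - base)) is false, then returns -3
after: shift=-8, then count=-1, then (!((!((-count) > max((step % (limit - 0)), (base + 4)))) || (!(!((base * step) != (shift - (limit + 0))))))) is false, then base=-4, then ((-4 % (limit - -2)) == (count - base)) is false, then returns -1
verdict: not equivalent; witness: base=-5, step=2, limit=-4


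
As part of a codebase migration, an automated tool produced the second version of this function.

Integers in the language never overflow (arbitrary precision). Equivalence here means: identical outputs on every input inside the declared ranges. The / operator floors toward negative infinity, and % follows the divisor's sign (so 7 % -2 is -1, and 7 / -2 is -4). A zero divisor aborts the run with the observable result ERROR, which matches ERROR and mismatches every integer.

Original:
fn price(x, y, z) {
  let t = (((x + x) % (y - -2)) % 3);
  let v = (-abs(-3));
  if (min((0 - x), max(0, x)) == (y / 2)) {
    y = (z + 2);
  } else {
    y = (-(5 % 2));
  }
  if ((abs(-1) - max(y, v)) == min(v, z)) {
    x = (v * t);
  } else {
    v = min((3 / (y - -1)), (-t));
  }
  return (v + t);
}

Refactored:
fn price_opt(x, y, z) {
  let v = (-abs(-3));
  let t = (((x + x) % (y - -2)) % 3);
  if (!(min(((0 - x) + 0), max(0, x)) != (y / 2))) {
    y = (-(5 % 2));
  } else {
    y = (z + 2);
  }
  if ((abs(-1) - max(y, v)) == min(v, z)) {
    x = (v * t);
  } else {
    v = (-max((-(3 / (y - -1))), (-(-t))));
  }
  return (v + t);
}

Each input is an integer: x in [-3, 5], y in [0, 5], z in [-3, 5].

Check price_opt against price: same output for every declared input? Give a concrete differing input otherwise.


These are not equivalent — on x=-3, y=0, z=-2 the outputs split (0 vs ERROR).
price: t = 0; v = -3; (min((0 - x), max(0, x)) == (y / 2)) -> true; y = 0; ((abs(-1) - max(y, v)) == min(v, z)) -> false; v = 0; return 0
price_opt: v = -3; t = 0; (!(min(((0 - x) + 0), max(0, x)) != (y / 2))) -> true; y = -1; ((abs(-1) - max(y, v)) == min(v, z)) -> false; division by zero -> ERROR
verdict: not equivalent; witness: x=-3, y=0, z=-2


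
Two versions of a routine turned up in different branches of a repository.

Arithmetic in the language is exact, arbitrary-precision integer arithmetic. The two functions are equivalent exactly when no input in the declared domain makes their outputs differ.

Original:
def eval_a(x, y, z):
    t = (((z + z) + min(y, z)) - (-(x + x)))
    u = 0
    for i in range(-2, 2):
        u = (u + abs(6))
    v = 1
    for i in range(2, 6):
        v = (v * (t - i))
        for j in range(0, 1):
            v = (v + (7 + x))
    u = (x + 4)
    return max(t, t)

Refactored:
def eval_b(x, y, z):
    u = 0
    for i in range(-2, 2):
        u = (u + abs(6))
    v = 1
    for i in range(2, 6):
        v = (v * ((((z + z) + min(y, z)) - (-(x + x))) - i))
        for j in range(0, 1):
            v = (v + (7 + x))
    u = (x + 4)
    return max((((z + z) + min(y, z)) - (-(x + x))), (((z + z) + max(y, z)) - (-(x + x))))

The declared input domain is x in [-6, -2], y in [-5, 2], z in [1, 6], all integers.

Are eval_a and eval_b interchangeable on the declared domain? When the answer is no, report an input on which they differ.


Not equivalent: x=-6, y=-5, z=1 separates them (-15 vs -9).
eval_a: t := -15 | u := 0 | iter i=-2: | u := 6 | iter i=-1: | u := 12 | iter i=0: | u := 18 | iter i=1: | u := 24 | v := 1 | iter i=2: | v := -17 | iter j=0: | v := -16 | iter i=3: | v := 288 | iter j=0: | v := 289 | iter i=4: | v := -5491 | iter j=0: | v := -5490 | iter i=5: | v := 109800 | iter j=0: | v := 109801 | u := -2 | result -15
eval_b: u := 0 | iter i=-2: | u := 6 | iter i=-1: | u := 12 | iter i=0: | u := 18 | iter i=1: | u := 24 | v := 1 | iter i=2: | v := -17 | iter j=0: | v := -16 | iter i=3: | v := 288 | iter j=0: | v := 289 | iter i=4: | v := -5491 | iter j=0: | v := -5490 | iter i=5: | v := 109800 | iter j=0: | v := 109801 | u := -2 | result -9
verdict: not equivalent; witness: x=-6, y=-5, z=1
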